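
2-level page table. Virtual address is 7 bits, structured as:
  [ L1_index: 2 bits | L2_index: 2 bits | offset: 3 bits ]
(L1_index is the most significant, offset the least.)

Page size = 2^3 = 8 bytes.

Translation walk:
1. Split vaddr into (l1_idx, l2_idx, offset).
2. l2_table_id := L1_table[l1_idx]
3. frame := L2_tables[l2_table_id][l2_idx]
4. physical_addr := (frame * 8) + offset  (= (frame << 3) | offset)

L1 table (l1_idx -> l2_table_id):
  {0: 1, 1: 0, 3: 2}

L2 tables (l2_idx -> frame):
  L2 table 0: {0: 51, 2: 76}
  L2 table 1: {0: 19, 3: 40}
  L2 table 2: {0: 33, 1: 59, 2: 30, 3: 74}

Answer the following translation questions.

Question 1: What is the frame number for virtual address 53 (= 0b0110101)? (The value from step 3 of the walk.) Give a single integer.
Answer: 76

Derivation:
vaddr = 53: l1_idx=1, l2_idx=2
L1[1] = 0; L2[0][2] = 76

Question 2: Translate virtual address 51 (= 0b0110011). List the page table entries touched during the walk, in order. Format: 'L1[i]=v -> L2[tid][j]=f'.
vaddr = 51 = 0b0110011
Split: l1_idx=1, l2_idx=2, offset=3

Answer: L1[1]=0 -> L2[0][2]=76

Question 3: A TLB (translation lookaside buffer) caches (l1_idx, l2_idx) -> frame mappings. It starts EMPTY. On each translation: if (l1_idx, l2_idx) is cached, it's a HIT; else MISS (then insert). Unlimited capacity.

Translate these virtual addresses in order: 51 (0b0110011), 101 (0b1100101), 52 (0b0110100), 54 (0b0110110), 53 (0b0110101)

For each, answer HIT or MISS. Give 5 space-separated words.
vaddr=51: (1,2) not in TLB -> MISS, insert
vaddr=101: (3,0) not in TLB -> MISS, insert
vaddr=52: (1,2) in TLB -> HIT
vaddr=54: (1,2) in TLB -> HIT
vaddr=53: (1,2) in TLB -> HIT

Answer: MISS MISS HIT HIT HIT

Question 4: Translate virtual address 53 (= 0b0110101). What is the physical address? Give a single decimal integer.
vaddr = 53 = 0b0110101
Split: l1_idx=1, l2_idx=2, offset=5
L1[1] = 0
L2[0][2] = 76
paddr = 76 * 8 + 5 = 613

Answer: 613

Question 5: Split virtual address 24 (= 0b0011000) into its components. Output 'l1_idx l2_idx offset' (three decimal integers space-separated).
vaddr = 24 = 0b0011000
  top 2 bits -> l1_idx = 0
  next 2 bits -> l2_idx = 3
  bottom 3 bits -> offset = 0

Answer: 0 3 0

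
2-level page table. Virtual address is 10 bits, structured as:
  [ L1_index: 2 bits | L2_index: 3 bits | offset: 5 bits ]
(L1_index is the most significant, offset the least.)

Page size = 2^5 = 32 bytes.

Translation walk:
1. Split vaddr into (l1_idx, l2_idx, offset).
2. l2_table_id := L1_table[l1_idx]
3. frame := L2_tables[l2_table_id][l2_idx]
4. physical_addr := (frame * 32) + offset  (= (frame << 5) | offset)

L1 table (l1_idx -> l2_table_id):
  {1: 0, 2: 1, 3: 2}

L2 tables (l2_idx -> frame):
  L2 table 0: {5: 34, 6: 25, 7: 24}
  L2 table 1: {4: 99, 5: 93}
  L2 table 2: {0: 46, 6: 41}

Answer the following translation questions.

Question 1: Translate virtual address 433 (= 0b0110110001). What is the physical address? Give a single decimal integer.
vaddr = 433 = 0b0110110001
Split: l1_idx=1, l2_idx=5, offset=17
L1[1] = 0
L2[0][5] = 34
paddr = 34 * 32 + 17 = 1105

Answer: 1105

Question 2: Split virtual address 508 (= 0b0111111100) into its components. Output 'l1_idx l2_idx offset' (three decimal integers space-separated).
Answer: 1 7 28

Derivation:
vaddr = 508 = 0b0111111100
  top 2 bits -> l1_idx = 1
  next 3 bits -> l2_idx = 7
  bottom 5 bits -> offset = 28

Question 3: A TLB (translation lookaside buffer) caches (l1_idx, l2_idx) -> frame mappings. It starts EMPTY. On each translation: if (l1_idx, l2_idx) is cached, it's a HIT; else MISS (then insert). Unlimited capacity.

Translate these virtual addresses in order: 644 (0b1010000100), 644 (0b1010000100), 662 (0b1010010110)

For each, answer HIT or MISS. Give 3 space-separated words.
Answer: MISS HIT HIT

Derivation:
vaddr=644: (2,4) not in TLB -> MISS, insert
vaddr=644: (2,4) in TLB -> HIT
vaddr=662: (2,4) in TLB -> HIT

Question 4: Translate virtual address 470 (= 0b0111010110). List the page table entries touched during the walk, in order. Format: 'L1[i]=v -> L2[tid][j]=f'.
vaddr = 470 = 0b0111010110
Split: l1_idx=1, l2_idx=6, offset=22

Answer: L1[1]=0 -> L2[0][6]=25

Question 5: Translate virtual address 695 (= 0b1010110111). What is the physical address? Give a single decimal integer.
Answer: 2999

Derivation:
vaddr = 695 = 0b1010110111
Split: l1_idx=2, l2_idx=5, offset=23
L1[2] = 1
L2[1][5] = 93
paddr = 93 * 32 + 23 = 2999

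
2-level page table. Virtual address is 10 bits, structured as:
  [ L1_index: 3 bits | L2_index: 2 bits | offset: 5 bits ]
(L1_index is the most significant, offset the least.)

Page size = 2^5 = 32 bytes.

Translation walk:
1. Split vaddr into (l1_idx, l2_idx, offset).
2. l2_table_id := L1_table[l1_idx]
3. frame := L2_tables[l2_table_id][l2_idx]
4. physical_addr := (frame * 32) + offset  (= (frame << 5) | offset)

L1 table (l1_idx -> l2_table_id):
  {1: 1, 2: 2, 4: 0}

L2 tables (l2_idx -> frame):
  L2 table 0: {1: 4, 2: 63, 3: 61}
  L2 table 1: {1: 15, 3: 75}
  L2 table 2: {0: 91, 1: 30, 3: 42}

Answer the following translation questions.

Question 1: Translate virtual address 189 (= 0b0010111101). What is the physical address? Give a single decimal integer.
Answer: 509

Derivation:
vaddr = 189 = 0b0010111101
Split: l1_idx=1, l2_idx=1, offset=29
L1[1] = 1
L2[1][1] = 15
paddr = 15 * 32 + 29 = 509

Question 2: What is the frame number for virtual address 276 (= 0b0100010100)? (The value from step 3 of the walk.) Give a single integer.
vaddr = 276: l1_idx=2, l2_idx=0
L1[2] = 2; L2[2][0] = 91

Answer: 91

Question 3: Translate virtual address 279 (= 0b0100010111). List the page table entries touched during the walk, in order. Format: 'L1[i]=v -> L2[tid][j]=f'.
vaddr = 279 = 0b0100010111
Split: l1_idx=2, l2_idx=0, offset=23

Answer: L1[2]=2 -> L2[2][0]=91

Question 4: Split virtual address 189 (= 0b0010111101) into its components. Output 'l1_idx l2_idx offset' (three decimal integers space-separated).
Answer: 1 1 29

Derivation:
vaddr = 189 = 0b0010111101
  top 3 bits -> l1_idx = 1
  next 2 bits -> l2_idx = 1
  bottom 5 bits -> offset = 29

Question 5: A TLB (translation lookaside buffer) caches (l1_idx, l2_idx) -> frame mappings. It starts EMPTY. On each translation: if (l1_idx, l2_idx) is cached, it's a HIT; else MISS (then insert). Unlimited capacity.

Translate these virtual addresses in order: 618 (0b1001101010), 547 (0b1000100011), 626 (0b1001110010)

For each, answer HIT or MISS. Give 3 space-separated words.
Answer: MISS MISS HIT

Derivation:
vaddr=618: (4,3) not in TLB -> MISS, insert
vaddr=547: (4,1) not in TLB -> MISS, insert
vaddr=626: (4,3) in TLB -> HIT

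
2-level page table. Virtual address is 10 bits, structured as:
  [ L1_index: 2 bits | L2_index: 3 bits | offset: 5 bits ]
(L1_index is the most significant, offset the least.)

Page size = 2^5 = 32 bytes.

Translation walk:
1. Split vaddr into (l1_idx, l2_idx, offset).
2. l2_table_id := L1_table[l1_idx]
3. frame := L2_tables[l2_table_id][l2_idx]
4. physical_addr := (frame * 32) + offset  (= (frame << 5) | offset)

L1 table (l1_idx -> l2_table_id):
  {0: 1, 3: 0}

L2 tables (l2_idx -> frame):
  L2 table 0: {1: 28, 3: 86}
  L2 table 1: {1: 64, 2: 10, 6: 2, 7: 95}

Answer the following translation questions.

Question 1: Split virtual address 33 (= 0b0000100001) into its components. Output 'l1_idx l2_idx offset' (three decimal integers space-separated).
Answer: 0 1 1

Derivation:
vaddr = 33 = 0b0000100001
  top 2 bits -> l1_idx = 0
  next 3 bits -> l2_idx = 1
  bottom 5 bits -> offset = 1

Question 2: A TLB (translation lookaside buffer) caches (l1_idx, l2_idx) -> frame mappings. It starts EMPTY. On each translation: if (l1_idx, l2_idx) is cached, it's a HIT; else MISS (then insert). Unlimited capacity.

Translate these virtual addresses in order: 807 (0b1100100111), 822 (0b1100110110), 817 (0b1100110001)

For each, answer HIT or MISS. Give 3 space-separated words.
Answer: MISS HIT HIT

Derivation:
vaddr=807: (3,1) not in TLB -> MISS, insert
vaddr=822: (3,1) in TLB -> HIT
vaddr=817: (3,1) in TLB -> HIT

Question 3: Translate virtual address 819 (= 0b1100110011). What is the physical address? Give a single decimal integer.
Answer: 915

Derivation:
vaddr = 819 = 0b1100110011
Split: l1_idx=3, l2_idx=1, offset=19
L1[3] = 0
L2[0][1] = 28
paddr = 28 * 32 + 19 = 915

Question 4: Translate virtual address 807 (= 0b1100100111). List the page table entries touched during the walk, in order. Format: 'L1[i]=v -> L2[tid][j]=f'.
vaddr = 807 = 0b1100100111
Split: l1_idx=3, l2_idx=1, offset=7

Answer: L1[3]=0 -> L2[0][1]=28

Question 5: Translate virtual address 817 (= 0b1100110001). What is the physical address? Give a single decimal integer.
Answer: 913

Derivation:
vaddr = 817 = 0b1100110001
Split: l1_idx=3, l2_idx=1, offset=17
L1[3] = 0
L2[0][1] = 28
paddr = 28 * 32 + 17 = 913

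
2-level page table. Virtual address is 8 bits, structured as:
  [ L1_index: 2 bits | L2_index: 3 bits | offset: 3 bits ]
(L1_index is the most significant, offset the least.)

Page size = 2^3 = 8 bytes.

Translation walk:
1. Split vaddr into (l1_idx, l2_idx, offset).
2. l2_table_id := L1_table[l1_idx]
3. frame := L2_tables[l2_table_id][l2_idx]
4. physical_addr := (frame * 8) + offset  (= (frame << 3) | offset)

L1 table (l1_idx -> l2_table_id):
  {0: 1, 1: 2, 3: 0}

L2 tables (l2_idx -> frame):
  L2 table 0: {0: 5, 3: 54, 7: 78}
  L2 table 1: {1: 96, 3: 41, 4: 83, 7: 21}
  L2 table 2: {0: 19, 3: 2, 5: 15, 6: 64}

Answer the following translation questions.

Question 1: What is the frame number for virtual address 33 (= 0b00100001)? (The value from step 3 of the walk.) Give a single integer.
Answer: 83

Derivation:
vaddr = 33: l1_idx=0, l2_idx=4
L1[0] = 1; L2[1][4] = 83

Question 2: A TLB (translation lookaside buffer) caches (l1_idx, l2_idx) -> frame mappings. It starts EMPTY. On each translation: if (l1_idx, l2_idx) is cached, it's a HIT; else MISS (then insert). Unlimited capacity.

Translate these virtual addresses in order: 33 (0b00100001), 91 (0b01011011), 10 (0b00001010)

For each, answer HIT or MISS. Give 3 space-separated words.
Answer: MISS MISS MISS

Derivation:
vaddr=33: (0,4) not in TLB -> MISS, insert
vaddr=91: (1,3) not in TLB -> MISS, insert
vaddr=10: (0,1) not in TLB -> MISS, insert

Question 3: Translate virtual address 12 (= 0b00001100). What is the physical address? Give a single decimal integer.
vaddr = 12 = 0b00001100
Split: l1_idx=0, l2_idx=1, offset=4
L1[0] = 1
L2[1][1] = 96
paddr = 96 * 8 + 4 = 772

Answer: 772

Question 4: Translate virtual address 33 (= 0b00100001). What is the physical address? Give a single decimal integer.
vaddr = 33 = 0b00100001
Split: l1_idx=0, l2_idx=4, offset=1
L1[0] = 1
L2[1][4] = 83
paddr = 83 * 8 + 1 = 665

Answer: 665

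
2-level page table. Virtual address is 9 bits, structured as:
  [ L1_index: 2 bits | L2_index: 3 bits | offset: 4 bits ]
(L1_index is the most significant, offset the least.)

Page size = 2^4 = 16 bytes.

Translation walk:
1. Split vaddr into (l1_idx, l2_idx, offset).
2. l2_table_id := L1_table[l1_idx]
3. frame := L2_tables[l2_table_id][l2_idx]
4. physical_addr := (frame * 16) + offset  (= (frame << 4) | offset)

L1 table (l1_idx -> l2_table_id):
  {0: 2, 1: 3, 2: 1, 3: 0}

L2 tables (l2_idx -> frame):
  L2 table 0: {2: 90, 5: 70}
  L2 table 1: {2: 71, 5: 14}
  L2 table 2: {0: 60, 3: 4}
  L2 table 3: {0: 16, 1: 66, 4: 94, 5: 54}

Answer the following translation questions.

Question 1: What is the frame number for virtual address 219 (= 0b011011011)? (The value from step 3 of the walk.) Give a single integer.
vaddr = 219: l1_idx=1, l2_idx=5
L1[1] = 3; L2[3][5] = 54

Answer: 54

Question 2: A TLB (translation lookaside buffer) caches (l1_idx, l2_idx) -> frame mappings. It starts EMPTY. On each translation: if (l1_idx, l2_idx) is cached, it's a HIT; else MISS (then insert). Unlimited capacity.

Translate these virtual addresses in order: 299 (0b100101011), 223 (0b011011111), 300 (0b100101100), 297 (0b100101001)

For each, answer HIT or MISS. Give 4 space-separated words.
vaddr=299: (2,2) not in TLB -> MISS, insert
vaddr=223: (1,5) not in TLB -> MISS, insert
vaddr=300: (2,2) in TLB -> HIT
vaddr=297: (2,2) in TLB -> HIT

Answer: MISS MISS HIT HIT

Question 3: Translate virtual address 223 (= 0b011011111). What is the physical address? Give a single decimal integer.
vaddr = 223 = 0b011011111
Split: l1_idx=1, l2_idx=5, offset=15
L1[1] = 3
L2[3][5] = 54
paddr = 54 * 16 + 15 = 879

Answer: 879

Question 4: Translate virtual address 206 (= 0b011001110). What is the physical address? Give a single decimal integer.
Answer: 1518

Derivation:
vaddr = 206 = 0b011001110
Split: l1_idx=1, l2_idx=4, offset=14
L1[1] = 3
L2[3][4] = 94
paddr = 94 * 16 + 14 = 1518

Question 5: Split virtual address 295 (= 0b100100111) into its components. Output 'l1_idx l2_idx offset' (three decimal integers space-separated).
vaddr = 295 = 0b100100111
  top 2 bits -> l1_idx = 2
  next 3 bits -> l2_idx = 2
  bottom 4 bits -> offset = 7

Answer: 2 2 7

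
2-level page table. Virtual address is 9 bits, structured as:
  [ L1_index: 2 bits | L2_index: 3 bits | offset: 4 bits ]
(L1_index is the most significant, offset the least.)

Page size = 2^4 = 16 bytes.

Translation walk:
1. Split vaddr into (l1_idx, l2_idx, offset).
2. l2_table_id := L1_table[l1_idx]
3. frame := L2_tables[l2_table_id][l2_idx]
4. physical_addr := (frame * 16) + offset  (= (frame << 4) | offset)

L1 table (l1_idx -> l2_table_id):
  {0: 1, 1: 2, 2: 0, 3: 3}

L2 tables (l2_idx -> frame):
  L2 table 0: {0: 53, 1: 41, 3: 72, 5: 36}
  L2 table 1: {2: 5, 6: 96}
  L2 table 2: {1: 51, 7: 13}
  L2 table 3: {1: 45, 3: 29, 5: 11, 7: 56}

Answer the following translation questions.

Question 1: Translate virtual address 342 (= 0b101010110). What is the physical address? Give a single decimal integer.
Answer: 582

Derivation:
vaddr = 342 = 0b101010110
Split: l1_idx=2, l2_idx=5, offset=6
L1[2] = 0
L2[0][5] = 36
paddr = 36 * 16 + 6 = 582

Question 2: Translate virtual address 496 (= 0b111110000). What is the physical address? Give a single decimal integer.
vaddr = 496 = 0b111110000
Split: l1_idx=3, l2_idx=7, offset=0
L1[3] = 3
L2[3][7] = 56
paddr = 56 * 16 + 0 = 896

Answer: 896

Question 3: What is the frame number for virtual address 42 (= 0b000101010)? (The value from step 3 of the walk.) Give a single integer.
Answer: 5

Derivation:
vaddr = 42: l1_idx=0, l2_idx=2
L1[0] = 1; L2[1][2] = 5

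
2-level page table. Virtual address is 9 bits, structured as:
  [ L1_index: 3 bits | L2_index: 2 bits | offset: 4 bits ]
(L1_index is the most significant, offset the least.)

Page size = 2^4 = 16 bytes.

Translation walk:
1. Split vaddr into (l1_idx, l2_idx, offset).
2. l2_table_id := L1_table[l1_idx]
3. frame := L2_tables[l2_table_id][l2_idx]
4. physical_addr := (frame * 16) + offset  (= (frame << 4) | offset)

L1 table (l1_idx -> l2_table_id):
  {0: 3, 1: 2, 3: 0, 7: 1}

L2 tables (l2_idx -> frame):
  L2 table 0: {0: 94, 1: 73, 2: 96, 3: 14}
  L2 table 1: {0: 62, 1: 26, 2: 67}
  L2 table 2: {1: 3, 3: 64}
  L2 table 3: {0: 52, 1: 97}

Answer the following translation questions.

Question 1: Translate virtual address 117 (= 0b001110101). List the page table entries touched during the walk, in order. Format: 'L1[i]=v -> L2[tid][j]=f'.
vaddr = 117 = 0b001110101
Split: l1_idx=1, l2_idx=3, offset=5

Answer: L1[1]=2 -> L2[2][3]=64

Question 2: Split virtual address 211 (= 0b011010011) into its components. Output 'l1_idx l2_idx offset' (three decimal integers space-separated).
vaddr = 211 = 0b011010011
  top 3 bits -> l1_idx = 3
  next 2 bits -> l2_idx = 1
  bottom 4 bits -> offset = 3

Answer: 3 1 3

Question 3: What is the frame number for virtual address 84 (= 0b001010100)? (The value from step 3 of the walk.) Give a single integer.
Answer: 3

Derivation:
vaddr = 84: l1_idx=1, l2_idx=1
L1[1] = 2; L2[2][1] = 3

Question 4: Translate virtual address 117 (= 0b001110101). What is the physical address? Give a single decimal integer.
vaddr = 117 = 0b001110101
Split: l1_idx=1, l2_idx=3, offset=5
L1[1] = 2
L2[2][3] = 64
paddr = 64 * 16 + 5 = 1029

Answer: 1029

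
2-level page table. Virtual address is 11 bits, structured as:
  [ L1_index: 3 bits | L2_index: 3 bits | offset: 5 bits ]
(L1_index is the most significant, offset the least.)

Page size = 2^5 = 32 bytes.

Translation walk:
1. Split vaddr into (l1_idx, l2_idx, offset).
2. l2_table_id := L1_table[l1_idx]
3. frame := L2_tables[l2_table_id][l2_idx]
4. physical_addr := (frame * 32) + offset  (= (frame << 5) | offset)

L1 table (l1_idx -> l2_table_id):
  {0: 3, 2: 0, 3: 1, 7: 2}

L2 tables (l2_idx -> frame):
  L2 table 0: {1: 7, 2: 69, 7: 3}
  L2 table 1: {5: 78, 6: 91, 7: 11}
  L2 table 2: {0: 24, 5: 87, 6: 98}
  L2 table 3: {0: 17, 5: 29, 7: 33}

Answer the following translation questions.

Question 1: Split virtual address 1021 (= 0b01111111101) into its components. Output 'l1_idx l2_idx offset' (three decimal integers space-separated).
vaddr = 1021 = 0b01111111101
  top 3 bits -> l1_idx = 3
  next 3 bits -> l2_idx = 7
  bottom 5 bits -> offset = 29

Answer: 3 7 29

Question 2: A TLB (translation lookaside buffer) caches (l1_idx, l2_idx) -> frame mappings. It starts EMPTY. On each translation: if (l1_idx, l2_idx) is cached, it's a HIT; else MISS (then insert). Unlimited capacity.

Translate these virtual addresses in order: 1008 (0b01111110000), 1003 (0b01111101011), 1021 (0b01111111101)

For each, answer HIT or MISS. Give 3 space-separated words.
Answer: MISS HIT HIT

Derivation:
vaddr=1008: (3,7) not in TLB -> MISS, insert
vaddr=1003: (3,7) in TLB -> HIT
vaddr=1021: (3,7) in TLB -> HIT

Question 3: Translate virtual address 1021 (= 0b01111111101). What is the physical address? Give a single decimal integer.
Answer: 381

Derivation:
vaddr = 1021 = 0b01111111101
Split: l1_idx=3, l2_idx=7, offset=29
L1[3] = 1
L2[1][7] = 11
paddr = 11 * 32 + 29 = 381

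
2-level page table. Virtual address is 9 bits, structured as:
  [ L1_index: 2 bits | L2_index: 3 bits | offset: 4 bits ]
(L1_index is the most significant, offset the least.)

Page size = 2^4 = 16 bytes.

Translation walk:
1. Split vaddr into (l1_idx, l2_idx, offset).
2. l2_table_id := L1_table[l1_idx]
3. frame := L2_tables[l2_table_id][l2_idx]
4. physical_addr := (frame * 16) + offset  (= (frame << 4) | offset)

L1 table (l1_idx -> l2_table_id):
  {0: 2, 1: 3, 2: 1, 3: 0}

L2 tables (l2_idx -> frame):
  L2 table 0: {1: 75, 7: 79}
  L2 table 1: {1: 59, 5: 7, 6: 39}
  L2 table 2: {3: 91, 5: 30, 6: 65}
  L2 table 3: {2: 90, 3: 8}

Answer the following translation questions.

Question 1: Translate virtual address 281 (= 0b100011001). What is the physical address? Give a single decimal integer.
vaddr = 281 = 0b100011001
Split: l1_idx=2, l2_idx=1, offset=9
L1[2] = 1
L2[1][1] = 59
paddr = 59 * 16 + 9 = 953

Answer: 953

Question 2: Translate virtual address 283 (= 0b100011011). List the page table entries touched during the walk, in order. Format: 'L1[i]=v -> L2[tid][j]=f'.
Answer: L1[2]=1 -> L2[1][1]=59

Derivation:
vaddr = 283 = 0b100011011
Split: l1_idx=2, l2_idx=1, offset=11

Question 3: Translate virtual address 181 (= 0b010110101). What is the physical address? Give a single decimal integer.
Answer: 133

Derivation:
vaddr = 181 = 0b010110101
Split: l1_idx=1, l2_idx=3, offset=5
L1[1] = 3
L2[3][3] = 8
paddr = 8 * 16 + 5 = 133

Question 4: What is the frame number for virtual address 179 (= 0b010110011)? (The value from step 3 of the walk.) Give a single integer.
Answer: 8

Derivation:
vaddr = 179: l1_idx=1, l2_idx=3
L1[1] = 3; L2[3][3] = 8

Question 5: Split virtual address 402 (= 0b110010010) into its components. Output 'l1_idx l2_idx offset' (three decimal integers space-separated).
vaddr = 402 = 0b110010010
  top 2 bits -> l1_idx = 3
  next 3 bits -> l2_idx = 1
  bottom 4 bits -> offset = 2

Answer: 3 1 2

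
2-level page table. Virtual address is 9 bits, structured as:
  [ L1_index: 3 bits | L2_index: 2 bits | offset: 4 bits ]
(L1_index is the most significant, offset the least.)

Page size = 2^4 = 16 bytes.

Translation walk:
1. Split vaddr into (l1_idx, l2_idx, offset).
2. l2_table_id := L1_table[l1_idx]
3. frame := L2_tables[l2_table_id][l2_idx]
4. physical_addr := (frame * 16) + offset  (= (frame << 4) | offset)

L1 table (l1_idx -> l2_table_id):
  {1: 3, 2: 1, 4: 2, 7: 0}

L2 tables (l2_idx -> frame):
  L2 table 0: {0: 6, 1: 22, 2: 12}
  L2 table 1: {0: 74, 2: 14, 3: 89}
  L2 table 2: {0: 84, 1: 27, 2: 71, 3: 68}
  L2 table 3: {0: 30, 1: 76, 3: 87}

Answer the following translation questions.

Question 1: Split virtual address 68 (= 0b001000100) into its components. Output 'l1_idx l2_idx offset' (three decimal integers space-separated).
Answer: 1 0 4

Derivation:
vaddr = 68 = 0b001000100
  top 3 bits -> l1_idx = 1
  next 2 bits -> l2_idx = 0
  bottom 4 bits -> offset = 4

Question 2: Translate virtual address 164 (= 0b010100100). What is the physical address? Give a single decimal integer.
Answer: 228

Derivation:
vaddr = 164 = 0b010100100
Split: l1_idx=2, l2_idx=2, offset=4
L1[2] = 1
L2[1][2] = 14
paddr = 14 * 16 + 4 = 228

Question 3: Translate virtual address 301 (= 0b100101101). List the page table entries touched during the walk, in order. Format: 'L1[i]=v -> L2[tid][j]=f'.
Answer: L1[4]=2 -> L2[2][2]=71

Derivation:
vaddr = 301 = 0b100101101
Split: l1_idx=4, l2_idx=2, offset=13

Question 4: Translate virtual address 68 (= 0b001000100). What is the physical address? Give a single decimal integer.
Answer: 484

Derivation:
vaddr = 68 = 0b001000100
Split: l1_idx=1, l2_idx=0, offset=4
L1[1] = 3
L2[3][0] = 30
paddr = 30 * 16 + 4 = 484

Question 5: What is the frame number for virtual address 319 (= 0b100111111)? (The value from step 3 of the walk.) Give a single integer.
vaddr = 319: l1_idx=4, l2_idx=3
L1[4] = 2; L2[2][3] = 68

Answer: 68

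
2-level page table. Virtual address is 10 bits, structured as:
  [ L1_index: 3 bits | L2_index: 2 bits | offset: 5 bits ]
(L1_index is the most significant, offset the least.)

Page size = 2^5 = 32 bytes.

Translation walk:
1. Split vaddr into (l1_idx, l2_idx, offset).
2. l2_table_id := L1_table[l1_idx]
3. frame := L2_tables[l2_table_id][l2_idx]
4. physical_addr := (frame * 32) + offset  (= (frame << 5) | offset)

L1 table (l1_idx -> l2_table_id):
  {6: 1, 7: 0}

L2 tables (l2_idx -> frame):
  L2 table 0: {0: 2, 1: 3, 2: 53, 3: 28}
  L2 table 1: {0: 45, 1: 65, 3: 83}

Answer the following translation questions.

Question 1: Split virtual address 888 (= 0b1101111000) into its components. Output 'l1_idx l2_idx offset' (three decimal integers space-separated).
vaddr = 888 = 0b1101111000
  top 3 bits -> l1_idx = 6
  next 2 bits -> l2_idx = 3
  bottom 5 bits -> offset = 24

Answer: 6 3 24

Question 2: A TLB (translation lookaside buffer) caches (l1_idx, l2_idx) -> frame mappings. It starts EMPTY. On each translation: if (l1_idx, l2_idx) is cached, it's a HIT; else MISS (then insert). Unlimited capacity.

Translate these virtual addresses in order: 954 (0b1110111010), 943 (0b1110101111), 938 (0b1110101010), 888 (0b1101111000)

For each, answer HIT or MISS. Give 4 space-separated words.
Answer: MISS HIT HIT MISS

Derivation:
vaddr=954: (7,1) not in TLB -> MISS, insert
vaddr=943: (7,1) in TLB -> HIT
vaddr=938: (7,1) in TLB -> HIT
vaddr=888: (6,3) not in TLB -> MISS, insert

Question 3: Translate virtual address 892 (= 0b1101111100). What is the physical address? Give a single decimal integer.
vaddr = 892 = 0b1101111100
Split: l1_idx=6, l2_idx=3, offset=28
L1[6] = 1
L2[1][3] = 83
paddr = 83 * 32 + 28 = 2684

Answer: 2684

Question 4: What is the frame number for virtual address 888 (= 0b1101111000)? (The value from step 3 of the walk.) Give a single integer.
vaddr = 888: l1_idx=6, l2_idx=3
L1[6] = 1; L2[1][3] = 83

Answer: 83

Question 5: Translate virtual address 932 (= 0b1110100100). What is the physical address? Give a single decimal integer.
vaddr = 932 = 0b1110100100
Split: l1_idx=7, l2_idx=1, offset=4
L1[7] = 0
L2[0][1] = 3
paddr = 3 * 32 + 4 = 100

Answer: 100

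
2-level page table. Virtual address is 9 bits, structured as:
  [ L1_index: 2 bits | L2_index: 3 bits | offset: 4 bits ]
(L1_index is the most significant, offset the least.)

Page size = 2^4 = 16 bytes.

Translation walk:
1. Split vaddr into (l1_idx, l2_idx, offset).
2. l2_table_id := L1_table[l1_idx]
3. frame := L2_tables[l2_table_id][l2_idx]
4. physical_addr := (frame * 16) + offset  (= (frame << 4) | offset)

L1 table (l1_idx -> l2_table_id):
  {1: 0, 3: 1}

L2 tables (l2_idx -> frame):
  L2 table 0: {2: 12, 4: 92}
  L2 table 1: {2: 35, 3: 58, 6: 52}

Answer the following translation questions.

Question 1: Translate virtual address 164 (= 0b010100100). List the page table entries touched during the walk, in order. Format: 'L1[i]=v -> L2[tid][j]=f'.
vaddr = 164 = 0b010100100
Split: l1_idx=1, l2_idx=2, offset=4

Answer: L1[1]=0 -> L2[0][2]=12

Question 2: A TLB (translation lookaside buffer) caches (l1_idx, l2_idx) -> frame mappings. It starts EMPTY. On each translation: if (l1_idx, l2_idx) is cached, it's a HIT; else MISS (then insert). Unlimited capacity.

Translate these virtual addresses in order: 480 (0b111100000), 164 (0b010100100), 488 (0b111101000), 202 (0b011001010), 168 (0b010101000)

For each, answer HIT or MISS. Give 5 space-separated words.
Answer: MISS MISS HIT MISS HIT

Derivation:
vaddr=480: (3,6) not in TLB -> MISS, insert
vaddr=164: (1,2) not in TLB -> MISS, insert
vaddr=488: (3,6) in TLB -> HIT
vaddr=202: (1,4) not in TLB -> MISS, insert
vaddr=168: (1,2) in TLB -> HIT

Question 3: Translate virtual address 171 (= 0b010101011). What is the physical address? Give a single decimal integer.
vaddr = 171 = 0b010101011
Split: l1_idx=1, l2_idx=2, offset=11
L1[1] = 0
L2[0][2] = 12
paddr = 12 * 16 + 11 = 203

Answer: 203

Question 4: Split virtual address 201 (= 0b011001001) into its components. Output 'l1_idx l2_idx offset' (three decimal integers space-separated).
Answer: 1 4 9

Derivation:
vaddr = 201 = 0b011001001
  top 2 bits -> l1_idx = 1
  next 3 bits -> l2_idx = 4
  bottom 4 bits -> offset = 9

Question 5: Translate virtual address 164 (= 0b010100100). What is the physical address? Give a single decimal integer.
vaddr = 164 = 0b010100100
Split: l1_idx=1, l2_idx=2, offset=4
L1[1] = 0
L2[0][2] = 12
paddr = 12 * 16 + 4 = 196

Answer: 196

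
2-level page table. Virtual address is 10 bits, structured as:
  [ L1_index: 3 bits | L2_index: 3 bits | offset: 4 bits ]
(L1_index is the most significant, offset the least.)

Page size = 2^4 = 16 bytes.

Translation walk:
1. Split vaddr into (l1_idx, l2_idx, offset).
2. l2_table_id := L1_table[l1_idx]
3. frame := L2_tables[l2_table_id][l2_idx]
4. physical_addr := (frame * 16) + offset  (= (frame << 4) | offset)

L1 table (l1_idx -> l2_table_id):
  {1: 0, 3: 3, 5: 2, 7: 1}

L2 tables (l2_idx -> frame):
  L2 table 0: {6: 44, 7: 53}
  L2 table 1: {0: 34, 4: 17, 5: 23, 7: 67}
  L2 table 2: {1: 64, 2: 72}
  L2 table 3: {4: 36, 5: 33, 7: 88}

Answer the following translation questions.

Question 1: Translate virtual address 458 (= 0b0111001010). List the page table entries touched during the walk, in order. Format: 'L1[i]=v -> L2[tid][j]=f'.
Answer: L1[3]=3 -> L2[3][4]=36

Derivation:
vaddr = 458 = 0b0111001010
Split: l1_idx=3, l2_idx=4, offset=10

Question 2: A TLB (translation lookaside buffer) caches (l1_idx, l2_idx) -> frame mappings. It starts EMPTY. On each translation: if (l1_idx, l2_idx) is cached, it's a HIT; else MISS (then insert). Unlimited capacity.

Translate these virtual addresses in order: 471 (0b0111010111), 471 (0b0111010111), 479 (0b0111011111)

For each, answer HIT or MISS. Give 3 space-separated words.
vaddr=471: (3,5) not in TLB -> MISS, insert
vaddr=471: (3,5) in TLB -> HIT
vaddr=479: (3,5) in TLB -> HIT

Answer: MISS HIT HIT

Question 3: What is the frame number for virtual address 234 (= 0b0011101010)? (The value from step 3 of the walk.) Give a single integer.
vaddr = 234: l1_idx=1, l2_idx=6
L1[1] = 0; L2[0][6] = 44

Answer: 44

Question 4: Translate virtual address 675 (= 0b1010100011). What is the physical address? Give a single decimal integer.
Answer: 1155

Derivation:
vaddr = 675 = 0b1010100011
Split: l1_idx=5, l2_idx=2, offset=3
L1[5] = 2
L2[2][2] = 72
paddr = 72 * 16 + 3 = 1155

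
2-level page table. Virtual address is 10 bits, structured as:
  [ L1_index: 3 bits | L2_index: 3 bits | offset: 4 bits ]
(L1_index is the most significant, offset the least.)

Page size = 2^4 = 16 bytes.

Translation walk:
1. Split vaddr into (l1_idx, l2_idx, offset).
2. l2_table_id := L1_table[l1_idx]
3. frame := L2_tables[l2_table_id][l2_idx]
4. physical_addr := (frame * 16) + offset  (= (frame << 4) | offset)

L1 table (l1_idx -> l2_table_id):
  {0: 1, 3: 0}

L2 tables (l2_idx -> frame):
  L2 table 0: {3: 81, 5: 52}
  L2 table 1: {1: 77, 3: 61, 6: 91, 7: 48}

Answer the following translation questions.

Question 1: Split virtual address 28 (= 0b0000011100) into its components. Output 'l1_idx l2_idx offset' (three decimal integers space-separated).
Answer: 0 1 12

Derivation:
vaddr = 28 = 0b0000011100
  top 3 bits -> l1_idx = 0
  next 3 bits -> l2_idx = 1
  bottom 4 bits -> offset = 12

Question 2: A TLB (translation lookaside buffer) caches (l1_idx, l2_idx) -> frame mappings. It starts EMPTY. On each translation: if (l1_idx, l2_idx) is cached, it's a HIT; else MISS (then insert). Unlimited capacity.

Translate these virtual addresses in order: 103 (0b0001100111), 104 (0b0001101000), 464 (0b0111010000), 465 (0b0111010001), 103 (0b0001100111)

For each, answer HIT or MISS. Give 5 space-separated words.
vaddr=103: (0,6) not in TLB -> MISS, insert
vaddr=104: (0,6) in TLB -> HIT
vaddr=464: (3,5) not in TLB -> MISS, insert
vaddr=465: (3,5) in TLB -> HIT
vaddr=103: (0,6) in TLB -> HIT

Answer: MISS HIT MISS HIT HIT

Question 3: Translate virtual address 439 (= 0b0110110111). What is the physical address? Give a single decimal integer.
Answer: 1303

Derivation:
vaddr = 439 = 0b0110110111
Split: l1_idx=3, l2_idx=3, offset=7
L1[3] = 0
L2[0][3] = 81
paddr = 81 * 16 + 7 = 1303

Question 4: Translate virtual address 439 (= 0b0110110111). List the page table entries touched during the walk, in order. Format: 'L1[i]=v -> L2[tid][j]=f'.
Answer: L1[3]=0 -> L2[0][3]=81

Derivation:
vaddr = 439 = 0b0110110111
Split: l1_idx=3, l2_idx=3, offset=7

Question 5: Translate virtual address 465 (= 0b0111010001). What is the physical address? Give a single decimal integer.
vaddr = 465 = 0b0111010001
Split: l1_idx=3, l2_idx=5, offset=1
L1[3] = 0
L2[0][5] = 52
paddr = 52 * 16 + 1 = 833

Answer: 833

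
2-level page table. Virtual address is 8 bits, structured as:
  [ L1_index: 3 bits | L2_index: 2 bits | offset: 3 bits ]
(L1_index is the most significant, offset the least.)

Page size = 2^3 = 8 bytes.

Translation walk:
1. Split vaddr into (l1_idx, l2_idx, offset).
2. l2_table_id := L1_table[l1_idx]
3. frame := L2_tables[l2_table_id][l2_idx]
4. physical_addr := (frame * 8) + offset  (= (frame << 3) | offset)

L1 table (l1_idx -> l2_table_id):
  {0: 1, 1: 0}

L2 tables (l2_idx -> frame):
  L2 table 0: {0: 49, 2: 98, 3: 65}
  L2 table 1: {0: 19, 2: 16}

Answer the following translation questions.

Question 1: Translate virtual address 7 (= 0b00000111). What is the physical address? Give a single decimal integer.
Answer: 159

Derivation:
vaddr = 7 = 0b00000111
Split: l1_idx=0, l2_idx=0, offset=7
L1[0] = 1
L2[1][0] = 19
paddr = 19 * 8 + 7 = 159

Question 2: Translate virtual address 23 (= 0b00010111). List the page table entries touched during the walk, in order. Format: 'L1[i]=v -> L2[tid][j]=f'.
vaddr = 23 = 0b00010111
Split: l1_idx=0, l2_idx=2, offset=7

Answer: L1[0]=1 -> L2[1][2]=16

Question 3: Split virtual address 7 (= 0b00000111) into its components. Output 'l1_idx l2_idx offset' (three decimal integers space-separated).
vaddr = 7 = 0b00000111
  top 3 bits -> l1_idx = 0
  next 2 bits -> l2_idx = 0
  bottom 3 bits -> offset = 7

Answer: 0 0 7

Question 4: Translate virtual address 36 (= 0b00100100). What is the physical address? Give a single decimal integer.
Answer: 396

Derivation:
vaddr = 36 = 0b00100100
Split: l1_idx=1, l2_idx=0, offset=4
L1[1] = 0
L2[0][0] = 49
paddr = 49 * 8 + 4 = 396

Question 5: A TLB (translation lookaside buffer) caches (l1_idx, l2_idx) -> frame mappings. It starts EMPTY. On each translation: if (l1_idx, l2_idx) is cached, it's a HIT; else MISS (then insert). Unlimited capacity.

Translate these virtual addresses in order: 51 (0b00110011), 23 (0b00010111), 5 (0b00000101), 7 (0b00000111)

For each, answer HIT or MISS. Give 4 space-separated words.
Answer: MISS MISS MISS HIT

Derivation:
vaddr=51: (1,2) not in TLB -> MISS, insert
vaddr=23: (0,2) not in TLB -> MISS, insert
vaddr=5: (0,0) not in TLB -> MISS, insert
vaddr=7: (0,0) in TLB -> HIT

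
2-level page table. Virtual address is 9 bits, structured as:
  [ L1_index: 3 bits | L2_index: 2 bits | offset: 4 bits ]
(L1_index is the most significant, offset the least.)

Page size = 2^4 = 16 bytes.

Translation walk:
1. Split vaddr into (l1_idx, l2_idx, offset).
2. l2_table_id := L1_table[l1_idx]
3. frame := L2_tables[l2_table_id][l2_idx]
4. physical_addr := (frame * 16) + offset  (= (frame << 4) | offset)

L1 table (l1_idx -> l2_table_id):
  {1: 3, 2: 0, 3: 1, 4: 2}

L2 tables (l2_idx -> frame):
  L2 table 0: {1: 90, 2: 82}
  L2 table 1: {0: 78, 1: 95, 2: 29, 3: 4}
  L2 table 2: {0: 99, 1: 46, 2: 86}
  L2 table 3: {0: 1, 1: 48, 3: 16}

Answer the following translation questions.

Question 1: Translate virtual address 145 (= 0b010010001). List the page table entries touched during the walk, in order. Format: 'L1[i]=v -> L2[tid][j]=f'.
vaddr = 145 = 0b010010001
Split: l1_idx=2, l2_idx=1, offset=1

Answer: L1[2]=0 -> L2[0][1]=90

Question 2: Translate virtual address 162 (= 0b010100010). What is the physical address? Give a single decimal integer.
Answer: 1314

Derivation:
vaddr = 162 = 0b010100010
Split: l1_idx=2, l2_idx=2, offset=2
L1[2] = 0
L2[0][2] = 82
paddr = 82 * 16 + 2 = 1314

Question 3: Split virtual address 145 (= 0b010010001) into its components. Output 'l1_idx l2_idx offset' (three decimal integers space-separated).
Answer: 2 1 1

Derivation:
vaddr = 145 = 0b010010001
  top 3 bits -> l1_idx = 2
  next 2 bits -> l2_idx = 1
  bottom 4 bits -> offset = 1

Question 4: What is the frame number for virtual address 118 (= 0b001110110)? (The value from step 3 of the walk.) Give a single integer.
Answer: 16

Derivation:
vaddr = 118: l1_idx=1, l2_idx=3
L1[1] = 3; L2[3][3] = 16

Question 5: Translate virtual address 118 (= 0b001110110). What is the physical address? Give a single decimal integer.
Answer: 262

Derivation:
vaddr = 118 = 0b001110110
Split: l1_idx=1, l2_idx=3, offset=6
L1[1] = 3
L2[3][3] = 16
paddr = 16 * 16 + 6 = 262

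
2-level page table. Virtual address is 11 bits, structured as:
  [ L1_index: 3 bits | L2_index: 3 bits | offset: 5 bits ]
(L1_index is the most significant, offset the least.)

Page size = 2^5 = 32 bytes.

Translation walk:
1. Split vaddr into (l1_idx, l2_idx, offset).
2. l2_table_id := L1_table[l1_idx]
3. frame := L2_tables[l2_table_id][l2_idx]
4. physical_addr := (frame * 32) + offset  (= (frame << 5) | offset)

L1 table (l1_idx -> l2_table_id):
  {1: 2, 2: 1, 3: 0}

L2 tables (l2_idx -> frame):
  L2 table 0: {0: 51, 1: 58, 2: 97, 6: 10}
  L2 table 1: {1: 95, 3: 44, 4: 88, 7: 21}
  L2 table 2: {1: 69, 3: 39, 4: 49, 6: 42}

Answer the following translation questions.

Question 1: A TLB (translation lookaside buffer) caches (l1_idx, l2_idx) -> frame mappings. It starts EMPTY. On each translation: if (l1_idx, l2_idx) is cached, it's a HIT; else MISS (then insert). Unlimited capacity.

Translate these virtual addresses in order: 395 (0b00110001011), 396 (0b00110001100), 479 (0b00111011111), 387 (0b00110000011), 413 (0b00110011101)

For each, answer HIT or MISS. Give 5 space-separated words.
vaddr=395: (1,4) not in TLB -> MISS, insert
vaddr=396: (1,4) in TLB -> HIT
vaddr=479: (1,6) not in TLB -> MISS, insert
vaddr=387: (1,4) in TLB -> HIT
vaddr=413: (1,4) in TLB -> HIT

Answer: MISS HIT MISS HIT HIT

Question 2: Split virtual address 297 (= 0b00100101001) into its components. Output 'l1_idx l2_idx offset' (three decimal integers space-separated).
Answer: 1 1 9

Derivation:
vaddr = 297 = 0b00100101001
  top 3 bits -> l1_idx = 1
  next 3 bits -> l2_idx = 1
  bottom 5 bits -> offset = 9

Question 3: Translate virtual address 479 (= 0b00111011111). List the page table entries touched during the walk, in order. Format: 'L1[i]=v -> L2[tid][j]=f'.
Answer: L1[1]=2 -> L2[2][6]=42

Derivation:
vaddr = 479 = 0b00111011111
Split: l1_idx=1, l2_idx=6, offset=31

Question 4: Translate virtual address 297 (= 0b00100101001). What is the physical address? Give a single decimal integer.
Answer: 2217

Derivation:
vaddr = 297 = 0b00100101001
Split: l1_idx=1, l2_idx=1, offset=9
L1[1] = 2
L2[2][1] = 69
paddr = 69 * 32 + 9 = 2217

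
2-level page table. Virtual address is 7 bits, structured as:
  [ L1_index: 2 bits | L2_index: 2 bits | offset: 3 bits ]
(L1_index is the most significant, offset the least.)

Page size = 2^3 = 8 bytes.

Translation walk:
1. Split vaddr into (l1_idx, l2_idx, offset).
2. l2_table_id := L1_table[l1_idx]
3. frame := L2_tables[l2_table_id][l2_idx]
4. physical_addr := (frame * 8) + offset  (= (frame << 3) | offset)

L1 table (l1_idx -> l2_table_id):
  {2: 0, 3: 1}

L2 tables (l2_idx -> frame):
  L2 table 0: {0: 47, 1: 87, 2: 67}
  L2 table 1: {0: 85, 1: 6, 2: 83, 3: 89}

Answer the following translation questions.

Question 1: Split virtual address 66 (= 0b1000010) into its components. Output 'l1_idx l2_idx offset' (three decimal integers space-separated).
vaddr = 66 = 0b1000010
  top 2 bits -> l1_idx = 2
  next 2 bits -> l2_idx = 0
  bottom 3 bits -> offset = 2

Answer: 2 0 2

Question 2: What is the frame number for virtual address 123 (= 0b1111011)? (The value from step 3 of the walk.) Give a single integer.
Answer: 89

Derivation:
vaddr = 123: l1_idx=3, l2_idx=3
L1[3] = 1; L2[1][3] = 89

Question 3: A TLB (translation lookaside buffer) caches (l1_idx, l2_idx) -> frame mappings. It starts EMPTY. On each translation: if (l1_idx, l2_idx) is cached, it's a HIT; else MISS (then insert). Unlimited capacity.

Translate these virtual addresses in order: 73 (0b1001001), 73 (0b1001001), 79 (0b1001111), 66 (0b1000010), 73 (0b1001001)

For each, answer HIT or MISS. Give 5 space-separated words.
Answer: MISS HIT HIT MISS HIT

Derivation:
vaddr=73: (2,1) not in TLB -> MISS, insert
vaddr=73: (2,1) in TLB -> HIT
vaddr=79: (2,1) in TLB -> HIT
vaddr=66: (2,0) not in TLB -> MISS, insert
vaddr=73: (2,1) in TLB -> HIT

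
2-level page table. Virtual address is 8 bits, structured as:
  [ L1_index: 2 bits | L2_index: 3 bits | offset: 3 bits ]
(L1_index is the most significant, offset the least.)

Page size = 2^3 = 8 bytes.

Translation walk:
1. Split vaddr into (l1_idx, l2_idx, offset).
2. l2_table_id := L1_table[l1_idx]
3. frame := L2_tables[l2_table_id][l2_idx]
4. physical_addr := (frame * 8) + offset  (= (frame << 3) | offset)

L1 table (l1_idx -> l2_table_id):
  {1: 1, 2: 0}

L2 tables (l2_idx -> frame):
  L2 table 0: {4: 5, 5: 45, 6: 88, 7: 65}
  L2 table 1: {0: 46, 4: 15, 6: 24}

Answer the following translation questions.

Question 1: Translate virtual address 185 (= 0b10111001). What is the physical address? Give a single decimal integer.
vaddr = 185 = 0b10111001
Split: l1_idx=2, l2_idx=7, offset=1
L1[2] = 0
L2[0][7] = 65
paddr = 65 * 8 + 1 = 521

Answer: 521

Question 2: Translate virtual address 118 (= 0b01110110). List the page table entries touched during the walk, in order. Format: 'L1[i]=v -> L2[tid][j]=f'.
vaddr = 118 = 0b01110110
Split: l1_idx=1, l2_idx=6, offset=6

Answer: L1[1]=1 -> L2[1][6]=24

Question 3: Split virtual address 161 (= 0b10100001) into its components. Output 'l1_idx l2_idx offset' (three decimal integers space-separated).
Answer: 2 4 1

Derivation:
vaddr = 161 = 0b10100001
  top 2 bits -> l1_idx = 2
  next 3 bits -> l2_idx = 4
  bottom 3 bits -> offset = 1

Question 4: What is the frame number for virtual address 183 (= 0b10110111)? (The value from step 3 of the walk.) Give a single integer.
vaddr = 183: l1_idx=2, l2_idx=6
L1[2] = 0; L2[0][6] = 88

Answer: 88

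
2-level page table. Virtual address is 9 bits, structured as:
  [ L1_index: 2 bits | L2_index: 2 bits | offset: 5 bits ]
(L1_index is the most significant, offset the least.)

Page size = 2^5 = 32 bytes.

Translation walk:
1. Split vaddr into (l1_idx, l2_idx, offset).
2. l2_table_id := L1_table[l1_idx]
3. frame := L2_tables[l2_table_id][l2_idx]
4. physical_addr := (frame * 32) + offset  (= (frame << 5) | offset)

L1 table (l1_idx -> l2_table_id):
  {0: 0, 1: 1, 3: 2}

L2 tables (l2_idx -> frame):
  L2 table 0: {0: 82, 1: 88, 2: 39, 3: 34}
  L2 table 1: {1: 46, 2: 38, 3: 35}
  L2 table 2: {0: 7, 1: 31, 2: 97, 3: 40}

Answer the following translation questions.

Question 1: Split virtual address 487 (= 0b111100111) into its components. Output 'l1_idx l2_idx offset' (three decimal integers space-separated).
vaddr = 487 = 0b111100111
  top 2 bits -> l1_idx = 3
  next 2 bits -> l2_idx = 3
  bottom 5 bits -> offset = 7

Answer: 3 3 7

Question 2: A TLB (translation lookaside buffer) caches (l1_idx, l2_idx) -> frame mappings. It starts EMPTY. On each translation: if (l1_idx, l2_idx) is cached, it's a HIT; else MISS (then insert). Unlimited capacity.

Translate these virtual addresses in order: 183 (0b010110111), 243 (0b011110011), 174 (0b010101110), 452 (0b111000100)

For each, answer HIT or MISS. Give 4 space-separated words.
vaddr=183: (1,1) not in TLB -> MISS, insert
vaddr=243: (1,3) not in TLB -> MISS, insert
vaddr=174: (1,1) in TLB -> HIT
vaddr=452: (3,2) not in TLB -> MISS, insert

Answer: MISS MISS HIT MISS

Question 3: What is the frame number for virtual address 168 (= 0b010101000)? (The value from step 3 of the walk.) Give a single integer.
Answer: 46

Derivation:
vaddr = 168: l1_idx=1, l2_idx=1
L1[1] = 1; L2[1][1] = 46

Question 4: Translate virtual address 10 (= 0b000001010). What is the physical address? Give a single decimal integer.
Answer: 2634

Derivation:
vaddr = 10 = 0b000001010
Split: l1_idx=0, l2_idx=0, offset=10
L1[0] = 0
L2[0][0] = 82
paddr = 82 * 32 + 10 = 2634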